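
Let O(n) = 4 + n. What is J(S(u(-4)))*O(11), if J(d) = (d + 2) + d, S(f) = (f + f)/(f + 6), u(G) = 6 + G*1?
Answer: 45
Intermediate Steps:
u(G) = 6 + G
S(f) = 2*f/(6 + f) (S(f) = (2*f)/(6 + f) = 2*f/(6 + f))
J(d) = 2 + 2*d (J(d) = (2 + d) + d = 2 + 2*d)
J(S(u(-4)))*O(11) = (2 + 2*(2*(6 - 4)/(6 + (6 - 4))))*(4 + 11) = (2 + 2*(2*2/(6 + 2)))*15 = (2 + 2*(2*2/8))*15 = (2 + 2*(2*2*(⅛)))*15 = (2 + 2*(½))*15 = (2 + 1)*15 = 3*15 = 45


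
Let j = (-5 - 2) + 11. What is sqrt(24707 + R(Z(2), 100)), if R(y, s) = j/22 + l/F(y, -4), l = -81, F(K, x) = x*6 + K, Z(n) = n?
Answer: sqrt(11960058)/22 ≈ 157.20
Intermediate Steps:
F(K, x) = K + 6*x (F(K, x) = 6*x + K = K + 6*x)
j = 4 (j = -7 + 11 = 4)
R(y, s) = 2/11 - 81/(-24 + y) (R(y, s) = 4/22 - 81/(y + 6*(-4)) = 4*(1/22) - 81/(y - 24) = 2/11 - 81/(-24 + y))
sqrt(24707 + R(Z(2), 100)) = sqrt(24707 + (-939 + 2*2)/(11*(-24 + 2))) = sqrt(24707 + (1/11)*(-939 + 4)/(-22)) = sqrt(24707 + (1/11)*(-1/22)*(-935)) = sqrt(24707 + 85/22) = sqrt(543639/22) = sqrt(11960058)/22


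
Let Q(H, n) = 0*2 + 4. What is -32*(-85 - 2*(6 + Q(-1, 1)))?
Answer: 3360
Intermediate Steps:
Q(H, n) = 4 (Q(H, n) = 0 + 4 = 4)
-32*(-85 - 2*(6 + Q(-1, 1))) = -32*(-85 - 2*(6 + 4)) = -32*(-85 - 2*10) = -32*(-85 - 20) = -32*(-105) = 3360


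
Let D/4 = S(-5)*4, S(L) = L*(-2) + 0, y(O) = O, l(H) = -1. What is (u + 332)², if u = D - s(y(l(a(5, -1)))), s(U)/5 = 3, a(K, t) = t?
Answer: 227529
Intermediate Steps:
S(L) = -2*L (S(L) = -2*L + 0 = -2*L)
s(U) = 15 (s(U) = 5*3 = 15)
D = 160 (D = 4*(-2*(-5)*4) = 4*(10*4) = 4*40 = 160)
u = 145 (u = 160 - 1*15 = 160 - 15 = 145)
(u + 332)² = (145 + 332)² = 477² = 227529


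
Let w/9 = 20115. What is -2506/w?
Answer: -2506/181035 ≈ -0.013843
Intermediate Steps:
w = 181035 (w = 9*20115 = 181035)
-2506/w = -2506/181035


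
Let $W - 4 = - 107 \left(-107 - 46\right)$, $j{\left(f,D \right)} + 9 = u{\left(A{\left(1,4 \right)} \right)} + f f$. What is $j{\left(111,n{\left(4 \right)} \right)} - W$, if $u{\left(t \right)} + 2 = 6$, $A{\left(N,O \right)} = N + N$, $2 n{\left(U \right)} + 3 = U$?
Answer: $-4059$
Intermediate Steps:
$n{\left(U \right)} = - \frac{3}{2} + \frac{U}{2}$
$A{\left(N,O \right)} = 2 N$
$u{\left(t \right)} = 4$ ($u{\left(t \right)} = -2 + 6 = 4$)
$j{\left(f,D \right)} = -5 + f^{2}$ ($j{\left(f,D \right)} = -9 + \left(4 + f f\right) = -9 + \left(4 + f^{2}\right) = -5 + f^{2}$)
$W = 16375$ ($W = 4 - 107 \left(-107 - 46\right) = 4 - -16371 = 4 + 16371 = 16375$)
$j{\left(111,n{\left(4 \right)} \right)} - W = \left(-5 + 111^{2}\right) - 16375 = \left(-5 + 12321\right) - 16375 = 12316 - 16375 = -4059$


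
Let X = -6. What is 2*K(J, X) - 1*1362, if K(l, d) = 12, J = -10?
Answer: -1338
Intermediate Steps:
2*K(J, X) - 1*1362 = 2*12 - 1*1362 = 24 - 1362 = -1338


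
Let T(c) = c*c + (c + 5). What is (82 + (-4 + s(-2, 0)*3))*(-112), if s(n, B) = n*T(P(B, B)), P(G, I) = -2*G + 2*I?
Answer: -5376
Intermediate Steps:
T(c) = 5 + c + c**2 (T(c) = c**2 + (5 + c) = 5 + c + c**2)
s(n, B) = 5*n (s(n, B) = n*(5 + (-2*B + 2*B) + (-2*B + 2*B)**2) = n*(5 + 0 + 0**2) = n*(5 + 0 + 0) = n*5 = 5*n)
(82 + (-4 + s(-2, 0)*3))*(-112) = (82 + (-4 + (5*(-2))*3))*(-112) = (82 + (-4 - 10*3))*(-112) = (82 + (-4 - 30))*(-112) = (82 - 34)*(-112) = 48*(-112) = -5376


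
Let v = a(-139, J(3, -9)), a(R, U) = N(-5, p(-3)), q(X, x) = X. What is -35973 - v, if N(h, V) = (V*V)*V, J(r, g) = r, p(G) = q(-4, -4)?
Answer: -35909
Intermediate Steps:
p(G) = -4
N(h, V) = V³ (N(h, V) = V²*V = V³)
a(R, U) = -64 (a(R, U) = (-4)³ = -64)
v = -64
-35973 - v = -35973 - 1*(-64) = -35973 + 64 = -35909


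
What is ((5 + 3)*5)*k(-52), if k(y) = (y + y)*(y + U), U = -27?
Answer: 328640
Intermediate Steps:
k(y) = 2*y*(-27 + y) (k(y) = (y + y)*(y - 27) = (2*y)*(-27 + y) = 2*y*(-27 + y))
((5 + 3)*5)*k(-52) = ((5 + 3)*5)*(2*(-52)*(-27 - 52)) = (8*5)*(2*(-52)*(-79)) = 40*8216 = 328640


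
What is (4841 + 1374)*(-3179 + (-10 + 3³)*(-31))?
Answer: -23032790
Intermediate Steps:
(4841 + 1374)*(-3179 + (-10 + 3³)*(-31)) = 6215*(-3179 + (-10 + 27)*(-31)) = 6215*(-3179 + 17*(-31)) = 6215*(-3179 - 527) = 6215*(-3706) = -23032790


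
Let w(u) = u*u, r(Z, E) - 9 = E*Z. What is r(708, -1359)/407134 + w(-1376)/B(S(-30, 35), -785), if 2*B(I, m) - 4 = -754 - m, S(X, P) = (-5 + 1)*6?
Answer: 220240259009/2035670 ≈ 1.0819e+5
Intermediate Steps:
r(Z, E) = 9 + E*Z
S(X, P) = -24 (S(X, P) = -4*6 = -24)
B(I, m) = -375 - m/2 (B(I, m) = 2 + (-754 - m)/2 = 2 + (-377 - m/2) = -375 - m/2)
w(u) = u²
r(708, -1359)/407134 + w(-1376)/B(S(-30, 35), -785) = (9 - 1359*708)/407134 + (-1376)²/(-375 - ½*(-785)) = (9 - 962172)*(1/407134) + 1893376/(-375 + 785/2) = -962163*1/407134 + 1893376/(35/2) = -962163/407134 + 1893376*(2/35) = -962163/407134 + 3786752/35 = 220240259009/2035670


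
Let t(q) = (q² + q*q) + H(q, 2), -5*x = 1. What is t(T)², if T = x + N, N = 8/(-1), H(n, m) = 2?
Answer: 11641744/625 ≈ 18627.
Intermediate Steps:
x = -⅕ (x = -⅕*1 = -⅕ ≈ -0.20000)
N = -8 (N = 8*(-1) = -8)
T = -41/5 (T = -⅕ - 8 = -41/5 ≈ -8.2000)
t(q) = 2 + 2*q² (t(q) = (q² + q*q) + 2 = (q² + q²) + 2 = 2*q² + 2 = 2 + 2*q²)
t(T)² = (2 + 2*(-41/5)²)² = (2 + 2*(1681/25))² = (2 + 3362/25)² = (3412/25)² = 11641744/625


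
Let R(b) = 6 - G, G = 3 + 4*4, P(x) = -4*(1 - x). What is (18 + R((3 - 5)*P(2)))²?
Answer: 25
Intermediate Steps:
P(x) = -4 + 4*x
G = 19 (G = 3 + 16 = 19)
R(b) = -13 (R(b) = 6 - 1*19 = 6 - 19 = -13)
(18 + R((3 - 5)*P(2)))² = (18 - 13)² = 5² = 25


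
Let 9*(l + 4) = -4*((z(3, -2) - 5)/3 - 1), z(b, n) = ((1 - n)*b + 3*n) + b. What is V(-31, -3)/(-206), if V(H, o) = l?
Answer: 50/2781 ≈ 0.017979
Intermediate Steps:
z(b, n) = b + 3*n + b*(1 - n) (z(b, n) = (b*(1 - n) + 3*n) + b = (3*n + b*(1 - n)) + b = b + 3*n + b*(1 - n))
l = -100/27 (l = -4 + (-4*(((2*3 + 3*(-2) - 1*3*(-2)) - 5)/3 - 1))/9 = -4 + (-4*(((6 - 6 + 6) - 5)*(⅓) - 1))/9 = -4 + (-4*((6 - 5)*(⅓) - 1))/9 = -4 + (-4*(1*(⅓) - 1))/9 = -4 + (-4*(⅓ - 1))/9 = -4 + (-4*(-⅔))/9 = -4 + (⅑)*(8/3) = -4 + 8/27 = -100/27 ≈ -3.7037)
V(H, o) = -100/27
V(-31, -3)/(-206) = -100/27/(-206) = -100/27*(-1/206) = 50/2781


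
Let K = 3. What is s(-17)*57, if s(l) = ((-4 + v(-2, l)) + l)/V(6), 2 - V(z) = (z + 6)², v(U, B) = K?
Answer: 513/71 ≈ 7.2253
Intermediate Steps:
v(U, B) = 3
V(z) = 2 - (6 + z)² (V(z) = 2 - (z + 6)² = 2 - (6 + z)²)
s(l) = 1/142 - l/142 (s(l) = ((-4 + 3) + l)/(2 - (6 + 6)²) = (-1 + l)/(2 - 1*12²) = (-1 + l)/(2 - 1*144) = (-1 + l)/(2 - 144) = (-1 + l)/(-142) = (-1 + l)*(-1/142) = 1/142 - l/142)
s(-17)*57 = (1/142 - 1/142*(-17))*57 = (1/142 + 17/142)*57 = (9/71)*57 = 513/71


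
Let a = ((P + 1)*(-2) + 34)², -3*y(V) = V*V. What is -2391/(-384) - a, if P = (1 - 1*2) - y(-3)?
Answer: -99555/128 ≈ -777.77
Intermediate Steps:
y(V) = -V²/3 (y(V) = -V*V/3 = -V²/3)
P = 2 (P = (1 - 1*2) - (-1)*(-3)²/3 = (1 - 2) - (-1)*9/3 = -1 - 1*(-3) = -1 + 3 = 2)
a = 784 (a = ((2 + 1)*(-2) + 34)² = (3*(-2) + 34)² = (-6 + 34)² = 28² = 784)
-2391/(-384) - a = -2391/(-384) - 1*784 = -2391*(-1/384) - 784 = 797/128 - 784 = -99555/128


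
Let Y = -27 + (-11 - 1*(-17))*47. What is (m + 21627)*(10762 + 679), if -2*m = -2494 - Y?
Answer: 526320323/2 ≈ 2.6316e+8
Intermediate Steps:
Y = 255 (Y = -27 + (-11 + 17)*47 = -27 + 6*47 = -27 + 282 = 255)
m = 2749/2 (m = -(-2494 - 1*255)/2 = -(-2494 - 255)/2 = -½*(-2749) = 2749/2 ≈ 1374.5)
(m + 21627)*(10762 + 679) = (2749/2 + 21627)*(10762 + 679) = (46003/2)*11441 = 526320323/2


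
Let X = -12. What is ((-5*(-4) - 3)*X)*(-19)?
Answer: 3876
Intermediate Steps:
((-5*(-4) - 3)*X)*(-19) = ((-5*(-4) - 3)*(-12))*(-19) = ((20 - 3)*(-12))*(-19) = (17*(-12))*(-19) = -204*(-19) = 3876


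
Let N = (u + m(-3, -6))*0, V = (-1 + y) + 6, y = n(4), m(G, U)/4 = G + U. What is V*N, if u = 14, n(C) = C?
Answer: 0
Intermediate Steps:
m(G, U) = 4*G + 4*U (m(G, U) = 4*(G + U) = 4*G + 4*U)
y = 4
V = 9 (V = (-1 + 4) + 6 = 3 + 6 = 9)
N = 0 (N = (14 + (4*(-3) + 4*(-6)))*0 = (14 + (-12 - 24))*0 = (14 - 36)*0 = -22*0 = 0)
V*N = 9*0 = 0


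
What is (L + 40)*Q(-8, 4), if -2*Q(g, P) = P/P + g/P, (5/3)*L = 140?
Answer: 62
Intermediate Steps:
L = 84 (L = (3/5)*140 = 84)
Q(g, P) = -1/2 - g/(2*P) (Q(g, P) = -(P/P + g/P)/2 = -(1 + g/P)/2 = -1/2 - g/(2*P))
(L + 40)*Q(-8, 4) = (84 + 40)*((1/2)*(-1*4 - 1*(-8))/4) = 124*((1/2)*(1/4)*(-4 + 8)) = 124*((1/2)*(1/4)*4) = 124*(1/2) = 62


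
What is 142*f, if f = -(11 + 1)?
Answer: -1704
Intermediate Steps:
f = -12 (f = -1*12 = -12)
142*f = 142*(-12) = -1704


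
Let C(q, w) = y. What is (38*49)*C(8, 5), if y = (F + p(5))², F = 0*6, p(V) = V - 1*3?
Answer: 7448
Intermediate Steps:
p(V) = -3 + V (p(V) = V - 3 = -3 + V)
F = 0
y = 4 (y = (0 + (-3 + 5))² = (0 + 2)² = 2² = 4)
C(q, w) = 4
(38*49)*C(8, 5) = (38*49)*4 = 1862*4 = 7448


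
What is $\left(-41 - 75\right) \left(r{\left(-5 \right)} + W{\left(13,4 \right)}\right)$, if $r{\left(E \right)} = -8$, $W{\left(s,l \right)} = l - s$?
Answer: $1972$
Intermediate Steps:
$\left(-41 - 75\right) \left(r{\left(-5 \right)} + W{\left(13,4 \right)}\right) = \left(-41 - 75\right) \left(-8 + \left(4 - 13\right)\right) = - 116 \left(-8 + \left(4 - 13\right)\right) = - 116 \left(-8 - 9\right) = \left(-116\right) \left(-17\right) = 1972$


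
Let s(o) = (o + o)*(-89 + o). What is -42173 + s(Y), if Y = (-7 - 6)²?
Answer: -15133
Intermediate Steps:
Y = 169 (Y = (-13)² = 169)
s(o) = 2*o*(-89 + o) (s(o) = (2*o)*(-89 + o) = 2*o*(-89 + o))
-42173 + s(Y) = -42173 + 2*169*(-89 + 169) = -42173 + 2*169*80 = -42173 + 27040 = -15133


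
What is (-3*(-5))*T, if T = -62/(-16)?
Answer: 465/8 ≈ 58.125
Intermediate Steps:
T = 31/8 (T = -62*(-1/16) = 31/8 ≈ 3.8750)
(-3*(-5))*T = -3*(-5)*(31/8) = 15*(31/8) = 465/8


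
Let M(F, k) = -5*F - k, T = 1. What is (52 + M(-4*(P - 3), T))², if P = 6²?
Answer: 505521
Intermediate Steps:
P = 36
M(F, k) = -k - 5*F
(52 + M(-4*(P - 3), T))² = (52 + (-1*1 - (-20)*(36 - 3)))² = (52 + (-1 - (-20)*33))² = (52 + (-1 - 5*(-132)))² = (52 + (-1 + 660))² = (52 + 659)² = 711² = 505521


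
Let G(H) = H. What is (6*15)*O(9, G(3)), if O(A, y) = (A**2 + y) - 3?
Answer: 7290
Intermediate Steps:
O(A, y) = -3 + y + A**2 (O(A, y) = (y + A**2) - 3 = -3 + y + A**2)
(6*15)*O(9, G(3)) = (6*15)*(-3 + 3 + 9**2) = 90*(-3 + 3 + 81) = 90*81 = 7290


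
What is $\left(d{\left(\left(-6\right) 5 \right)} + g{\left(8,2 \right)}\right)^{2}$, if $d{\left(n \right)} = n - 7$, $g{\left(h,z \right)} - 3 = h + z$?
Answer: $576$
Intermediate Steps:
$g{\left(h,z \right)} = 3 + h + z$ ($g{\left(h,z \right)} = 3 + \left(h + z\right) = 3 + h + z$)
$d{\left(n \right)} = -7 + n$ ($d{\left(n \right)} = n - 7 = -7 + n$)
$\left(d{\left(\left(-6\right) 5 \right)} + g{\left(8,2 \right)}\right)^{2} = \left(\left(-7 - 30\right) + \left(3 + 8 + 2\right)\right)^{2} = \left(\left(-7 - 30\right) + 13\right)^{2} = \left(-37 + 13\right)^{2} = \left(-24\right)^{2} = 576$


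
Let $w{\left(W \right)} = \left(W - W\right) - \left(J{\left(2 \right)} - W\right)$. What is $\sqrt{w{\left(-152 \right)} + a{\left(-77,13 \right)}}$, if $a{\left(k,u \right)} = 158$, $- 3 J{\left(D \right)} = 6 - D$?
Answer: $\frac{\sqrt{66}}{3} \approx 2.708$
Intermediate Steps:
$J{\left(D \right)} = -2 + \frac{D}{3}$ ($J{\left(D \right)} = - \frac{6 - D}{3} = -2 + \frac{D}{3}$)
$w{\left(W \right)} = \frac{4}{3} + W$ ($w{\left(W \right)} = \left(W - W\right) - \left(\left(-2 + \frac{1}{3} \cdot 2\right) - W\right) = 0 - \left(\left(-2 + \frac{2}{3}\right) - W\right) = 0 - \left(- \frac{4}{3} - W\right) = 0 + \left(\frac{4}{3} + W\right) = \frac{4}{3} + W$)
$\sqrt{w{\left(-152 \right)} + a{\left(-77,13 \right)}} = \sqrt{\left(\frac{4}{3} - 152\right) + 158} = \sqrt{- \frac{452}{3} + 158} = \sqrt{\frac{22}{3}} = \frac{\sqrt{66}}{3}$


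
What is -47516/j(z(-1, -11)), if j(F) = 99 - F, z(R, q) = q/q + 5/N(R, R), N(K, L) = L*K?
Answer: -47516/93 ≈ -510.92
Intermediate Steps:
N(K, L) = K*L
z(R, q) = 1 + 5/R² (z(R, q) = q/q + 5/((R*R)) = 1 + 5/(R²) = 1 + 5/R²)
-47516/j(z(-1, -11)) = -47516/(99 - (1 + 5/(-1)²)) = -47516/(99 - (1 + 5*1)) = -47516/(99 - (1 + 5)) = -47516/(99 - 1*6) = -47516/(99 - 6) = -47516/93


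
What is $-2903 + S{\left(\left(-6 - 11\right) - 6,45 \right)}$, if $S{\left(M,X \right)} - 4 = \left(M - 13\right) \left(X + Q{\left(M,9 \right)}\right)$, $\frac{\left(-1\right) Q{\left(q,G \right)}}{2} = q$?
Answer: $-6175$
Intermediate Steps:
$Q{\left(q,G \right)} = - 2 q$
$S{\left(M,X \right)} = 4 + \left(-13 + M\right) \left(X - 2 M\right)$ ($S{\left(M,X \right)} = 4 + \left(M - 13\right) \left(X - 2 M\right) = 4 + \left(-13 + M\right) \left(X - 2 M\right)$)
$-2903 + S{\left(\left(-6 - 11\right) - 6,45 \right)} = -2903 + \left(4 - 585 - 2 \left(\left(-6 - 11\right) - 6\right)^{2} + 26 \left(\left(-6 - 11\right) - 6\right) + \left(\left(-6 - 11\right) - 6\right) 45\right) = -2903 + \left(4 - 585 - 2 \left(-17 - 6\right)^{2} + 26 \left(-17 - 6\right) + \left(-17 - 6\right) 45\right) = -2903 - \left(2214 + 1058\right) = -2903 - 3272 = -6175$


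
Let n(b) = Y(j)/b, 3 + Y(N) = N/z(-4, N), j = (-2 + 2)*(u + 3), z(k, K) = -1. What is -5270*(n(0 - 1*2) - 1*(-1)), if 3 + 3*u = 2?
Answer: -13175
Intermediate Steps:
u = -⅓ (u = -1 + (⅓)*2 = -1 + ⅔ = -⅓ ≈ -0.33333)
j = 0 (j = (-2 + 2)*(-⅓ + 3) = 0*(8/3) = 0)
Y(N) = -3 - N (Y(N) = -3 + N/(-1) = -3 + N*(-1) = -3 - N)
n(b) = -3/b (n(b) = (-3 - 1*0)/b = (-3 + 0)/b = -3/b)
-5270*(n(0 - 1*2) - 1*(-1)) = -5270*(-3/(0 - 1*2) - 1*(-1)) = -5270*(-3/(0 - 2) + 1) = -5270*(-3/(-2) + 1) = -5270*(-3*(-½) + 1) = -5270*(3/2 + 1) = -5270*5/2 = -13175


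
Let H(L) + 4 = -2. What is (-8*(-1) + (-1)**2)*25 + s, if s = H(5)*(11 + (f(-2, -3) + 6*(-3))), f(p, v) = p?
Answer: 279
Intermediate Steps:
H(L) = -6 (H(L) = -4 - 2 = -6)
s = 54 (s = -6*(11 + (-2 + 6*(-3))) = -6*(11 + (-2 - 18)) = -6*(11 - 20) = -6*(-9) = 54)
(-8*(-1) + (-1)**2)*25 + s = (-8*(-1) + (-1)**2)*25 + 54 = (8 + 1)*25 + 54 = 9*25 + 54 = 225 + 54 = 279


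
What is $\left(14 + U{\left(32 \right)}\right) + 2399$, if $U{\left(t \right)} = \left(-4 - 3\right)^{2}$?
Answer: $2462$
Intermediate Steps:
$U{\left(t \right)} = 49$ ($U{\left(t \right)} = \left(-7\right)^{2} = 49$)
$\left(14 + U{\left(32 \right)}\right) + 2399 = \left(14 + 49\right) + 2399 = 63 + 2399 = 2462$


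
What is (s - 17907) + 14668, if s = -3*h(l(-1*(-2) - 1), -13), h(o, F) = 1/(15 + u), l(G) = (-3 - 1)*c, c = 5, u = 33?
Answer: -51825/16 ≈ -3239.1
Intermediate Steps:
l(G) = -20 (l(G) = (-3 - 1)*5 = -4*5 = -20)
h(o, F) = 1/48 (h(o, F) = 1/(15 + 33) = 1/48)
s = -1/16 (s = -3*1/48 = -1/16 ≈ -0.062500)
(s - 17907) + 14668 = (-1/16 - 17907) + 14668 = -286513/16 + 14668 = -51825/16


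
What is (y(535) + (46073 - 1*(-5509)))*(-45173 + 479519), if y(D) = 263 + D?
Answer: 22751043480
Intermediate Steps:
(y(535) + (46073 - 1*(-5509)))*(-45173 + 479519) = ((263 + 535) + (46073 - 1*(-5509)))*(-45173 + 479519) = (798 + (46073 + 5509))*434346 = (798 + 51582)*434346 = 52380*434346 = 22751043480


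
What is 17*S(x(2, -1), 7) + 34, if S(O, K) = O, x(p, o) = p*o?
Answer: 0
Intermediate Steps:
x(p, o) = o*p
17*S(x(2, -1), 7) + 34 = 17*(-1*2) + 34 = 17*(-2) + 34 = -34 + 34 = 0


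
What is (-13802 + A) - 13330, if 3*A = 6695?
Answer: -74701/3 ≈ -24900.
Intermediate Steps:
A = 6695/3 (A = (⅓)*6695 = 6695/3 ≈ 2231.7)
(-13802 + A) - 13330 = (-13802 + 6695/3) - 13330 = -34711/3 - 13330 = -74701/3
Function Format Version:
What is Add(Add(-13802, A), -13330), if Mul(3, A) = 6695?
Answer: Rational(-74701, 3) ≈ -24900.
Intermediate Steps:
A = Rational(6695, 3) (A = Mul(Rational(1, 3), 6695) = Rational(6695, 3) ≈ 2231.7)
Add(Add(-13802, A), -13330) = Add(Add(-13802, Rational(6695, 3)), -13330) = Add(Rational(-34711, 3), -13330) = Rational(-74701, 3)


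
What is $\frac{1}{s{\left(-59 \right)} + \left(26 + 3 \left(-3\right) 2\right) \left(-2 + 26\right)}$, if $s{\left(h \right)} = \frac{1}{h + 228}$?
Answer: $\frac{169}{32449} \approx 0.0052082$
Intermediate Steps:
$s{\left(h \right)} = \frac{1}{228 + h}$
$\frac{1}{s{\left(-59 \right)} + \left(26 + 3 \left(-3\right) 2\right) \left(-2 + 26\right)} = \frac{1}{\frac{1}{228 - 59} + \left(26 + 3 \left(-3\right) 2\right) \left(-2 + 26\right)} = \frac{1}{\frac{1}{169} + \left(26 - 18\right) 24} = \frac{1}{\frac{1}{169} + 8 \cdot 24} = \frac{1}{\frac{1}{169} + 192} = \frac{1}{\frac{32449}{169}} = \frac{169}{32449}$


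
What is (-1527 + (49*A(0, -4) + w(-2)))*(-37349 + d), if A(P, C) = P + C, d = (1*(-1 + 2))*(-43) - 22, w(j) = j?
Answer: 64539150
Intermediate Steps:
d = -65 (d = (1*1)*(-43) - 22 = 1*(-43) - 22 = -43 - 22 = -65)
A(P, C) = C + P
(-1527 + (49*A(0, -4) + w(-2)))*(-37349 + d) = (-1527 + (49*(-4 + 0) - 2))*(-37349 - 65) = (-1527 + (49*(-4) - 2))*(-37414) = (-1527 + (-196 - 2))*(-37414) = (-1527 - 198)*(-37414) = -1725*(-37414) = 64539150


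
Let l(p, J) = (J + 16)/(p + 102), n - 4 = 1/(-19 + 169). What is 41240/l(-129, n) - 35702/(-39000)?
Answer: -3256875429149/58519500 ≈ -55655.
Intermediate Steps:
n = 601/150 (n = 4 + 1/(-19 + 169) = 4 + 1/150 = 601/150 ≈ 4.0067)
l(p, J) = (16 + J)/(102 + p)
41240/l(-129, n) - 35702/(-39000) = 41240/(((16 + 601/150)/(102 - 129))) - 35702/(-39000) = 41240/(((3001/150)/(-27))) - 35702*(-1/39000) = 41240/((-1/27*3001/150)) + 17851/19500 = 41240/(-3001/4050) + 17851/19500 = 41240*(-4050/3001) + 17851/19500 = -167022000/3001 + 17851/19500 = -3256875429149/58519500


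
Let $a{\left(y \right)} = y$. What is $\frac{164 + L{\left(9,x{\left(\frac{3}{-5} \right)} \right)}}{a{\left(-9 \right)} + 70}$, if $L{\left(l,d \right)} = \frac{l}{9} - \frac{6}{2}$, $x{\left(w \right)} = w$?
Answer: $\frac{162}{61} \approx 2.6557$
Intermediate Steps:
$L{\left(l,d \right)} = -3 + \frac{l}{9}$ ($L{\left(l,d \right)} = l \frac{1}{9} - 3 = \frac{l}{9} - 3 = -3 + \frac{l}{9}$)
$\frac{164 + L{\left(9,x{\left(\frac{3}{-5} \right)} \right)}}{a{\left(-9 \right)} + 70} = \frac{164 + \left(-3 + \frac{1}{9} \cdot 9\right)}{-9 + 70} = \frac{164 + \left(-3 + 1\right)}{61} = \left(164 - 2\right) \frac{1}{61} = 162 \cdot \frac{1}{61} = \frac{162}{61}$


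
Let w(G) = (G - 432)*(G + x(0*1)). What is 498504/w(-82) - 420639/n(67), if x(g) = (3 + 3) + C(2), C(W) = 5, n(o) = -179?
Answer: 7720015941/3266213 ≈ 2363.6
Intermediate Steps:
x(g) = 11 (x(g) = (3 + 3) + 5 = 6 + 5 = 11)
w(G) = (-432 + G)*(11 + G) (w(G) = (G - 432)*(G + 11) = (-432 + G)*(11 + G))
498504/w(-82) - 420639/n(67) = 498504/(-4752 + (-82)**2 - 421*(-82)) - 420639/(-179) = 498504/(-4752 + 6724 + 34522) - 420639*(-1/179) = 498504/36494 + 420639/179 = 498504*(1/36494) + 420639/179 = 249252/18247 + 420639/179 = 7720015941/3266213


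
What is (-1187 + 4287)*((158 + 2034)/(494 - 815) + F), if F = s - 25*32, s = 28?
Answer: -775012400/321 ≈ -2.4144e+6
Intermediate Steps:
F = -772 (F = 28 - 25*32 = 28 - 800 = -772)
(-1187 + 4287)*((158 + 2034)/(494 - 815) + F) = (-1187 + 4287)*((158 + 2034)/(494 - 815) - 772) = 3100*(2192/(-321) - 772) = 3100*(2192*(-1/321) - 772) = 3100*(-2192/321 - 772) = 3100*(-250004/321) = -775012400/321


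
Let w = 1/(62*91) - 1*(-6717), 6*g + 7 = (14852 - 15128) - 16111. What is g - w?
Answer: -159939419/16926 ≈ -9449.3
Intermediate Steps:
g = -8197/3 (g = -7/6 + ((14852 - 15128) - 16111)/6 = -7/6 + (-276 - 16111)/6 = -7/6 + (1/6)*(-16387) = -7/6 - 16387/6 = -8197/3 ≈ -2732.3)
w = 37897315/5642 (w = 1/5642 + 6717 = 37897315/5642 ≈ 6717.0)
g - w = -8197/3 - 1*37897315/5642 = -8197/3 - 37897315/5642 = -159939419/16926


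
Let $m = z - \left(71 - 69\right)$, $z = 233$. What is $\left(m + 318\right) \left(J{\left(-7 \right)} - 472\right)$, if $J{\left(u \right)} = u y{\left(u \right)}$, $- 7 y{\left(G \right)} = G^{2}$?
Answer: $-232227$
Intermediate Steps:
$y{\left(G \right)} = - \frac{G^{2}}{7}$
$J{\left(u \right)} = - \frac{u^{3}}{7}$ ($J{\left(u \right)} = u \left(- \frac{u^{2}}{7}\right) = - \frac{u^{3}}{7}$)
$m = 231$ ($m = 233 - \left(71 - 69\right) = 233 - 2 = 231$)
$\left(m + 318\right) \left(J{\left(-7 \right)} - 472\right) = \left(231 + 318\right) \left(- \frac{\left(-7\right)^{3}}{7} - 472\right) = 549 \left(\left(- \frac{1}{7}\right) \left(-343\right) - 472\right) = 549 \left(49 - 472\right) = 549 \left(-423\right) = -232227$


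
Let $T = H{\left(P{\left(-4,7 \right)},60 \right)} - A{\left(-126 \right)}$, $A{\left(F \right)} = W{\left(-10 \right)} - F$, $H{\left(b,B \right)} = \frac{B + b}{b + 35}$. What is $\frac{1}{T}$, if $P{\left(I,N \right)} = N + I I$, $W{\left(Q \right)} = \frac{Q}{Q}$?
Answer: $- \frac{58}{7283} \approx -0.0079637$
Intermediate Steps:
$W{\left(Q \right)} = 1$
$P{\left(I,N \right)} = N + I^{2}$
$H{\left(b,B \right)} = \frac{B + b}{35 + b}$
$A{\left(F \right)} = 1 - F$
$T = - \frac{7283}{58}$ ($T = \frac{60 + \left(7 + \left(-4\right)^{2}\right)}{35 + \left(7 + \left(-4\right)^{2}\right)} - \left(1 - -126\right) = \frac{60 + \left(7 + 16\right)}{35 + \left(7 + 16\right)} - \left(1 + 126\right) = \frac{60 + 23}{35 + 23} - 127 = \frac{1}{58} \cdot 83 - 127 = \frac{83}{58} - 127 = - \frac{7283}{58} \approx -125.57$)
$\frac{1}{T} = \frac{1}{- \frac{7283}{58}} = - \frac{58}{7283}$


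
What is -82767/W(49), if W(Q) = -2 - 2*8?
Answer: 27589/6 ≈ 4598.2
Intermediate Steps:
W(Q) = -18 (W(Q) = -2 - 16 = -18)
-82767/W(49) = -82767/(-18) = -82767*(-1/18) = 27589/6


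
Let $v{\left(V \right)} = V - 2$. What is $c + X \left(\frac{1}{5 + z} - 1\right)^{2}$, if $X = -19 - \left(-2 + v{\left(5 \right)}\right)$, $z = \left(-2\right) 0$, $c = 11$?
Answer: $- \frac{9}{5} \approx -1.8$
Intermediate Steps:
$v{\left(V \right)} = -2 + V$
$z = 0$
$X = -20$ ($X = -19 + \left(2 - \left(-2 + 5\right)\right) = -19 + \left(2 - 3\right) = -19 - 1 = -20$)
$c + X \left(\frac{1}{5 + z} - 1\right)^{2} = 11 - 20 \left(\frac{1}{5 + 0} - 1\right)^{2} = 11 - 20 \left(\frac{1}{5} - 1\right)^{2} = 11 - 20 \left(- \frac{4}{5}\right)^{2} = 11 - \frac{64}{5} = - \frac{9}{5}$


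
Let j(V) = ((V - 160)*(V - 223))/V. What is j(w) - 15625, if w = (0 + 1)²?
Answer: 19673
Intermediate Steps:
w = 1 (w = 1² = 1)
j(V) = (-223 + V)*(-160 + V)/V (j(V) = ((-160 + V)*(-223 + V))/V = ((-223 + V)*(-160 + V))/V = (-223 + V)*(-160 + V)/V)
j(w) - 15625 = (-383 + 1 + 35680/1) - 15625 = (-383 + 1 + 35680*1) - 15625 = (-383 + 1 + 35680) - 15625 = 35298 - 15625 = 19673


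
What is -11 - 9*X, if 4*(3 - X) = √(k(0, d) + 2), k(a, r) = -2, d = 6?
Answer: -38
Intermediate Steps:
X = 3 (X = 3 - √(-2 + 2)/4 = 3 - √0/4 = 3 - ¼*0 = 3 + 0 = 3)
-11 - 9*X = -11 - 9*3 = -11 - 27 = -38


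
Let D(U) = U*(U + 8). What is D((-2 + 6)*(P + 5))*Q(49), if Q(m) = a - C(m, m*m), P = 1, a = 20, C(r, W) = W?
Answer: -1828608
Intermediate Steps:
Q(m) = 20 - m² (Q(m) = 20 - m*m = 20 - m²)
D(U) = U*(8 + U)
D((-2 + 6)*(P + 5))*Q(49) = (((-2 + 6)*(1 + 5))*(8 + (-2 + 6)*(1 + 5)))*(20 - 1*49²) = ((4*6)*(8 + 4*6))*(20 - 1*2401) = (24*(8 + 24))*(20 - 2401) = (24*32)*(-2381) = 768*(-2381) = -1828608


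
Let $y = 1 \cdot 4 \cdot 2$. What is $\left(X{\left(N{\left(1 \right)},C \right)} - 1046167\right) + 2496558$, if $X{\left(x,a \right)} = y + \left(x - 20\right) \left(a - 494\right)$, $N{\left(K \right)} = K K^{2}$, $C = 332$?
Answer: $1453477$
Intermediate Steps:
$N{\left(K \right)} = K^{3}$
$y = 8$ ($y = 4 \cdot 2 = 8$)
$X{\left(x,a \right)} = 8 + \left(-494 + a\right) \left(-20 + x\right)$ ($X{\left(x,a \right)} = 8 + \left(x - 20\right) \left(a - 494\right) = 8 + \left(-20 + x\right) \left(-494 + a\right) = 8 + \left(-494 + a\right) \left(-20 + x\right)$)
$\left(X{\left(N{\left(1 \right)},C \right)} - 1046167\right) + 2496558 = \left(\left(9888 - 494 \cdot 1^{3} - 6640 + 332 \cdot 1^{3}\right) - 1046167\right) + 2496558 = \left(\left(9888 - 494 - 6640 + 332 \cdot 1\right) - 1046167\right) + 2496558 = \left(\left(9888 - 494 - 6640 + 332\right) - 1046167\right) + 2496558 = \left(3086 - 1046167\right) + 2496558 = -1043081 + 2496558 = 1453477$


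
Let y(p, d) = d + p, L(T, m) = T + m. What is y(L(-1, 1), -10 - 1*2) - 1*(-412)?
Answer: 400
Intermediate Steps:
y(L(-1, 1), -10 - 1*2) - 1*(-412) = ((-10 - 1*2) + (-1 + 1)) - 1*(-412) = ((-10 - 2) + 0) + 412 = (-12 + 0) + 412 = -12 + 412 = 400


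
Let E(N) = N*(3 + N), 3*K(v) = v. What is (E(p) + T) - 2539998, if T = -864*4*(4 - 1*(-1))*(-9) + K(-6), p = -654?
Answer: -1958726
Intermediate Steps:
K(v) = v/3
T = 155518 (T = -864*4*(4 - 1*(-1))*(-9) + (1/3)*(-6) = -864*4*(4 + 1)*(-9) - 2 = -864*4*5*(-9) - 2 = -17280*(-9) - 2 = -864*(-180) - 2 = 155520 - 2 = 155518)
(E(p) + T) - 2539998 = (-654*(3 - 654) + 155518) - 2539998 = (-654*(-651) + 155518) - 2539998 = (425754 + 155518) - 2539998 = 581272 - 2539998 = -1958726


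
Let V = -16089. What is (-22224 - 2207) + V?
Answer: -40520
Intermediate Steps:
(-22224 - 2207) + V = (-22224 - 2207) - 16089 = -24431 - 16089 = -40520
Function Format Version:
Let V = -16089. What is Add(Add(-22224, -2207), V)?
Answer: -40520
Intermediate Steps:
Add(Add(-22224, -2207), V) = Add(Add(-22224, -2207), -16089) = Add(-24431, -16089) = -40520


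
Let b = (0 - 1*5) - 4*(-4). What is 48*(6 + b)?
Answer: 816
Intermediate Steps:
b = 11 (b = (0 - 5) + 16 = -5 + 16 = 11)
48*(6 + b) = 48*(6 + 11) = 48*17 = 816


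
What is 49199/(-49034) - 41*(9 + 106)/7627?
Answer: -606436083/373982318 ≈ -1.6216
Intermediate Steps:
49199/(-49034) - 41*(9 + 106)/7627 = 49199*(-1/49034) - 41*115*(1/7627) = -49199/49034 - 4715*1/7627 = -49199/49034 - 4715/7627 = -606436083/373982318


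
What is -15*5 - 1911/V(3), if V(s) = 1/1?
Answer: -1986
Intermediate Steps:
V(s) = 1
-15*5 - 1911/V(3) = -15*5 - 1911/1 = -75 - 1911 = -1986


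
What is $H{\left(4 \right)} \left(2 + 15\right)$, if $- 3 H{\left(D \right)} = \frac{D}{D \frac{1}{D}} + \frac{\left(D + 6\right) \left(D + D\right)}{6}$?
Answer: $- \frac{884}{9} \approx -98.222$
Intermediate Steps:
$H{\left(D \right)} = - \frac{D}{3} - \frac{D \left(6 + D\right)}{9}$ ($H{\left(D \right)} = - \frac{\frac{D}{D \frac{1}{D}} + \frac{\left(D + 6\right) \left(D + D\right)}{6}}{3} = - \frac{\frac{D}{1} + \left(6 + D\right) 2 D \frac{1}{6}}{3} = - \frac{D 1 + 2 D \left(6 + D\right) \frac{1}{6}}{3} = - \frac{D + \frac{D \left(6 + D\right)}{3}}{3} = - \frac{D}{3} - \frac{D \left(6 + D\right)}{9}$)
$H{\left(4 \right)} \left(2 + 15\right) = \left(- \frac{1}{9}\right) 4 \left(9 + 4\right) \left(2 + 15\right) = \left(- \frac{1}{9}\right) 4 \cdot 13 \cdot 17 = \left(- \frac{52}{9}\right) 17 = - \frac{884}{9}$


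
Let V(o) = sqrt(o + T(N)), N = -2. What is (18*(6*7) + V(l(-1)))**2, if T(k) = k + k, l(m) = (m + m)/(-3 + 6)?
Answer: (2268 + I*sqrt(42))**2/9 ≈ 5.7153e+5 + 3266.3*I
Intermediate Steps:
l(m) = 2*m/3 (l(m) = (2*m)/3 = (2*m)*(1/3) = 2*m/3)
T(k) = 2*k
V(o) = sqrt(-4 + o) (V(o) = sqrt(o + 2*(-2)) = sqrt(o - 4) = sqrt(-4 + o))
(18*(6*7) + V(l(-1)))**2 = (18*(6*7) + sqrt(-4 + (2/3)*(-1)))**2 = (18*42 + sqrt(-4 - 2/3))**2 = (756 + sqrt(-14/3))**2 = (756 + I*sqrt(42)/3)**2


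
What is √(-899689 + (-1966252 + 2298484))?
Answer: I*√567457 ≈ 753.3*I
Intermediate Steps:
√(-899689 + (-1966252 + 2298484)) = √(-899689 + 332232) = √(-567457) = I*√567457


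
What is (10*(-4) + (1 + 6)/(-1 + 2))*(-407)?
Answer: 13431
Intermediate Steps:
(10*(-4) + (1 + 6)/(-1 + 2))*(-407) = (-40 + 7/1)*(-407) = (-40 + 7*1)*(-407) = (-40 + 7)*(-407) = -33*(-407) = 13431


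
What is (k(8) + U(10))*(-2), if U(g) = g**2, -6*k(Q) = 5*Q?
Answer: -560/3 ≈ -186.67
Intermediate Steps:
k(Q) = -5*Q/6
(k(8) + U(10))*(-2) = (-5/6*8 + 10**2)*(-2) = (-20/3 + 100)*(-2) = (280/3)*(-2) = -560/3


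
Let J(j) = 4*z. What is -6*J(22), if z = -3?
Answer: 72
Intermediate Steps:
J(j) = -12 (J(j) = 4*(-3) = -12)
-6*J(22) = -6*(-12) = 72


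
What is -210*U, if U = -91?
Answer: 19110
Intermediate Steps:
-210*U = -210*(-91) = 19110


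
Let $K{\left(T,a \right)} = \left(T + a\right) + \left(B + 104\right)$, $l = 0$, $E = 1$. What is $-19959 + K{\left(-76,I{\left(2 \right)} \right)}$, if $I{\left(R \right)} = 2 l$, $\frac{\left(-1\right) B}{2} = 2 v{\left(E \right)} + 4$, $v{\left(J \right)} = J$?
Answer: $-19943$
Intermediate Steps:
$B = -12$ ($B = - 2 \left(2 \cdot 1 + 4\right) = - 2 \left(2 + 4\right) = \left(-2\right) 6 = -12$)
$I{\left(R \right)} = 0$ ($I{\left(R \right)} = 2 \cdot 0 = 0$)
$K{\left(T,a \right)} = 92 + T + a$ ($K{\left(T,a \right)} = \left(T + a\right) + \left(-12 + 104\right) = \left(T + a\right) + 92 = 92 + T + a$)
$-19959 + K{\left(-76,I{\left(2 \right)} \right)} = -19959 + \left(92 - 76 + 0\right) = -19959 + 16 = -19943$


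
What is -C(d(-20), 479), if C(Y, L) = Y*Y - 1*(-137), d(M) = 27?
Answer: -866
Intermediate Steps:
C(Y, L) = 137 + Y² (C(Y, L) = Y² + 137 = 137 + Y²)
-C(d(-20), 479) = -(137 + 27²) = -(137 + 729) = -1*866 = -866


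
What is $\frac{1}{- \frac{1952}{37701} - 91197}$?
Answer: $- \frac{37701}{3438220049} \approx -1.0965 \cdot 10^{-5}$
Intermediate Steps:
$\frac{1}{- \frac{1952}{37701} - 91197} = \frac{1}{- \frac{3438220049}{37701}} = - \frac{37701}{3438220049}$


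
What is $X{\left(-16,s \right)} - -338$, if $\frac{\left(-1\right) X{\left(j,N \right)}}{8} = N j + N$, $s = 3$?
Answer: $698$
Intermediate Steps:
$X{\left(j,N \right)} = - 8 N - 8 N j$ ($X{\left(j,N \right)} = - 8 \left(N j + N\right) = - 8 \left(N + N j\right) = - 8 N - 8 N j$)
$X{\left(-16,s \right)} - -338 = \left(-8\right) 3 \left(1 - 16\right) - -338 = \left(-8\right) 3 \left(-15\right) + 338 = 360 + 338 = 698$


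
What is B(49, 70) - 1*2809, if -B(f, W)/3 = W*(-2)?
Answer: -2389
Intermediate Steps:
B(f, W) = 6*W (B(f, W) = -3*W*(-2) = -(-6)*W = 6*W)
B(49, 70) - 1*2809 = 6*70 - 1*2809 = 420 - 2809 = -2389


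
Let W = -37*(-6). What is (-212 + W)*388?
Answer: 3880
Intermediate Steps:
W = 222
(-212 + W)*388 = (-212 + 222)*388 = 10*388 = 3880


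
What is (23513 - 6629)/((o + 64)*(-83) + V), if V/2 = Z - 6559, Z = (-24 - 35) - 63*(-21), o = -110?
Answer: -4221/1693 ≈ -2.4932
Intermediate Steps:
Z = 1264 (Z = -59 + 1323 = 1264)
V = -10590 (V = 2*(1264 - 6559) = 2*(-5295) = -10590)
(23513 - 6629)/((o + 64)*(-83) + V) = (23513 - 6629)/((-110 + 64)*(-83) - 10590) = 16884/(-46*(-83) - 10590) = 16884/(3818 - 10590) = 16884/(-6772) = 16884*(-1/6772) = -4221/1693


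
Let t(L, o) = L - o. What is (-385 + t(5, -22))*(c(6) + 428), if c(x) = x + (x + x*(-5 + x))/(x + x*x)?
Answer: -1088320/7 ≈ -1.5547e+5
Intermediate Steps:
c(x) = x + (x + x*(-5 + x))/(x + x²)
(-385 + t(5, -22))*(c(6) + 428) = (-385 + (5 - 1*(-22)))*((-4 + 6² + 2*6)/(1 + 6) + 428) = (-385 + (5 + 22))*((-4 + 36 + 12)/7 + 428) = (-385 + 27)*((⅐)*44 + 428) = -358*(44/7 + 428) = -358*3040/7 = -1088320/7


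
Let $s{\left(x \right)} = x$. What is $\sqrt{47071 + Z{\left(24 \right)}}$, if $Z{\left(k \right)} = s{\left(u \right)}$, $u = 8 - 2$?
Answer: $\sqrt{47077} \approx 216.97$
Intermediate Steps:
$u = 6$
$Z{\left(k \right)} = 6$
$\sqrt{47071 + Z{\left(24 \right)}} = \sqrt{47071 + 6} = \sqrt{47077}$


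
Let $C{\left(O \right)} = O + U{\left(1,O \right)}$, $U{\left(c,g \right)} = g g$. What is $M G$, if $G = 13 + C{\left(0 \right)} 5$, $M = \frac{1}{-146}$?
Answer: $- \frac{13}{146} \approx -0.089041$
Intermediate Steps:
$U{\left(c,g \right)} = g^{2}$
$C{\left(O \right)} = O + O^{2}$
$M = - \frac{1}{146} \approx -0.0068493$
$G = 13$ ($G = 13 + 0 \left(1 + 0\right) 5 = 13 + 0 \cdot 1 \cdot 5 = 13 + 0 \cdot 5 = 13 + 0 = 13$)
$M G = \left(- \frac{1}{146}\right) 13 = - \frac{13}{146}$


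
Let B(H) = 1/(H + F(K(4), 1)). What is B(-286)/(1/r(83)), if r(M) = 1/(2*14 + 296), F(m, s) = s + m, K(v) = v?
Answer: -1/91044 ≈ -1.0984e-5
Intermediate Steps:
F(m, s) = m + s
r(M) = 1/324 (r(M) = 1/(28 + 296) = 1/324)
B(H) = 1/(5 + H) (B(H) = 1/(H + (4 + 1)) = 1/(H + 5) = 1/(5 + H))
B(-286)/(1/r(83)) = 1/((5 - 286)*(1/(1/324))) = 1/(-281*324) = -1/281*1/324 = -1/91044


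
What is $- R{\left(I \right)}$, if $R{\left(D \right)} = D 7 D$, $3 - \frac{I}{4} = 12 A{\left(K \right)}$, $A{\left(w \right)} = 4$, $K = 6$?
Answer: $-226800$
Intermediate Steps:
$I = -180$ ($I = 12 - 4 \cdot 12 \cdot 4 = 12 - 192 = -180$)
$R{\left(D \right)} = 7 D^{2}$ ($R{\left(D \right)} = 7 D D = 7 D^{2}$)
$- R{\left(I \right)} = - 7 \left(-180\right)^{2} = - 7 \cdot 32400 = \left(-1\right) 226800 = -226800$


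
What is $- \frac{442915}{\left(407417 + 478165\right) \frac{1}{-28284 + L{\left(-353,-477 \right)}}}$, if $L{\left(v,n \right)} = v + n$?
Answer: $\frac{6447513655}{442791} \approx 14561.0$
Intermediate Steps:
$L{\left(v,n \right)} = n + v$
$- \frac{442915}{\left(407417 + 478165\right) \frac{1}{-28284 + L{\left(-353,-477 \right)}}} = - \frac{442915}{\left(407417 + 478165\right) \frac{1}{-28284 - 830}} = - \frac{442915}{885582 \frac{1}{-28284 - 830}} = - \frac{442915}{885582 \frac{1}{-29114}} = - \frac{442915}{885582 \left(- \frac{1}{29114}\right)} = - \frac{442915}{- \frac{442791}{14557}} = \left(-442915\right) \left(- \frac{14557}{442791}\right) = \frac{6447513655}{442791}$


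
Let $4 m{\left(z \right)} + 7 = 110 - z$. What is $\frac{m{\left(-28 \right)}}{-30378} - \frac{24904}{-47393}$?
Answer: $\frac{36384655}{69383352} \approx 0.5244$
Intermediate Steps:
$m{\left(z \right)} = \frac{103}{4} - \frac{z}{4}$ ($m{\left(z \right)} = - \frac{7}{4} + \frac{110 - z}{4} = - \frac{7}{4} - \left(- \frac{55}{2} + \frac{z}{4}\right) = \frac{103}{4} - \frac{z}{4}$)
$\frac{m{\left(-28 \right)}}{-30378} - \frac{24904}{-47393} = \frac{\frac{103}{4} - -7}{-30378} - \frac{24904}{-47393} = \left(\frac{103}{4} + 7\right) \left(- \frac{1}{30378}\right) - - \frac{24904}{47393} = \frac{131}{4} \left(- \frac{1}{30378}\right) + \frac{24904}{47393} = - \frac{131}{121512} + \frac{24904}{47393} = \frac{36384655}{69383352}$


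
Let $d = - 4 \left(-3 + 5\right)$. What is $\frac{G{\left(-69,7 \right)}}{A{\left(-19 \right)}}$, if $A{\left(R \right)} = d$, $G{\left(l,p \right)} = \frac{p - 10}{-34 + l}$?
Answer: $- \frac{3}{824} \approx -0.0036408$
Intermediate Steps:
$G{\left(l,p \right)} = \frac{-10 + p}{-34 + l}$
$d = -8$ ($d = \left(-4\right) 2 = -8$)
$A{\left(R \right)} = -8$
$\frac{G{\left(-69,7 \right)}}{A{\left(-19 \right)}} = \frac{\frac{1}{-34 - 69} \left(-10 + 7\right)}{-8} = \frac{1}{-103} \left(-3\right) \left(- \frac{1}{8}\right) = \left(- \frac{1}{103}\right) \left(-3\right) \left(- \frac{1}{8}\right) = \frac{3}{103} \left(- \frac{1}{8}\right) = - \frac{3}{824}$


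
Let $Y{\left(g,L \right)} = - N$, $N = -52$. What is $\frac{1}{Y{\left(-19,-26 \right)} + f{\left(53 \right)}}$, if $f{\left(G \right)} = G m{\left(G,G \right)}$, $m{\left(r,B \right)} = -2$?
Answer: $- \frac{1}{54} \approx -0.018519$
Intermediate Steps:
$Y{\left(g,L \right)} = 52$ ($Y{\left(g,L \right)} = \left(-1\right) \left(-52\right) = 52$)
$f{\left(G \right)} = - 2 G$ ($f{\left(G \right)} = G \left(-2\right) = - 2 G$)
$\frac{1}{Y{\left(-19,-26 \right)} + f{\left(53 \right)}} = \frac{1}{52 - 106} = \frac{1}{-54} = - \frac{1}{54}$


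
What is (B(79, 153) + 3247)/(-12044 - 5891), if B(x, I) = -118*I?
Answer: 871/1055 ≈ 0.82559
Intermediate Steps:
(B(79, 153) + 3247)/(-12044 - 5891) = (-118*153 + 3247)/(-12044 - 5891) = (-18054 + 3247)/(-17935) = -14807*(-1/17935) = 871/1055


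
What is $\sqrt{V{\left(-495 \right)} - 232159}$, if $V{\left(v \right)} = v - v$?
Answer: $i \sqrt{232159} \approx 481.83 i$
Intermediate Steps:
$V{\left(v \right)} = 0$
$\sqrt{V{\left(-495 \right)} - 232159} = \sqrt{0 - 232159} = \sqrt{-232159} = i \sqrt{232159}$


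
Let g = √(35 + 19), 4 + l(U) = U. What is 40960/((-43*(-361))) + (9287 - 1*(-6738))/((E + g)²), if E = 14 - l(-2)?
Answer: 58919412705/929175734 - 480750*√6/29929 ≈ 24.064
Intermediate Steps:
l(U) = -4 + U
g = 3*√6 (g = √54 = 3*√6 ≈ 7.3485)
E = 20 (E = 14 - (-4 - 2) = 14 - 1*(-6) = 14 + 6 = 20)
40960/((-43*(-361))) + (9287 - 1*(-6738))/((E + g)²) = 40960/((-43*(-361))) + (9287 - 1*(-6738))/((20 + 3*√6)²) = 40960/15523 + (9287 + 6738)/(20 + 3*√6)² = 40960*(1/15523) + 16025/(20 + 3*√6)² = 40960/15523 + 16025/(20 + 3*√6)²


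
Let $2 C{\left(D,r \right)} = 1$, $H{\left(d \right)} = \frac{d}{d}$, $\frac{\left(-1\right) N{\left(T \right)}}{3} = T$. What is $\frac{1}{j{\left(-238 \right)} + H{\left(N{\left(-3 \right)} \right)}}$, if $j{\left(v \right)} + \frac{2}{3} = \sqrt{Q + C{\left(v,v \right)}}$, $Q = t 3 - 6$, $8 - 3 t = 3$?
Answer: $\frac{6}{11} - \frac{9 i \sqrt{2}}{11} \approx 0.54545 - 1.1571 i$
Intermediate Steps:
$N{\left(T \right)} = - 3 T$
$t = \frac{5}{3}$ ($t = \frac{8}{3} - 1 = \frac{5}{3} \approx 1.6667$)
$H{\left(d \right)} = 1$
$Q = -1$ ($Q = \frac{5}{3} \cdot 3 - 6 = 5 - 6 = -1$)
$C{\left(D,r \right)} = \frac{1}{2}$ ($C{\left(D,r \right)} = \frac{1}{2} \cdot 1 = \frac{1}{2}$)
$j{\left(v \right)} = - \frac{2}{3} + \frac{i \sqrt{2}}{2}$ ($j{\left(v \right)} = - \frac{2}{3} + \sqrt{-1 + \frac{1}{2}} = - \frac{2}{3} + \sqrt{- \frac{1}{2}} = - \frac{2}{3} + \frac{i \sqrt{2}}{2}$)
$\frac{1}{j{\left(-238 \right)} + H{\left(N{\left(-3 \right)} \right)}} = \frac{1}{\left(- \frac{2}{3} + \frac{i \sqrt{2}}{2}\right) + 1} = \frac{1}{\frac{1}{3} + \frac{i \sqrt{2}}{2}}$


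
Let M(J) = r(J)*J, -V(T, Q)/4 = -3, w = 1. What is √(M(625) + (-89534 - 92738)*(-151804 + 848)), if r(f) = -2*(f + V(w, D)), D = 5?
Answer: √27514255782 ≈ 1.6587e+5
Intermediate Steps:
V(T, Q) = 12 (V(T, Q) = -4*(-3) = 12)
r(f) = -24 - 2*f (r(f) = -2*(f + 12) = -2*(12 + f) = -24 - 2*f)
M(J) = J*(-24 - 2*J) (M(J) = (-24 - 2*J)*J = J*(-24 - 2*J))
√(M(625) + (-89534 - 92738)*(-151804 + 848)) = √(-2*625*(12 + 625) + (-89534 - 92738)*(-151804 + 848)) = √(-2*625*637 - 182272*(-150956)) = √(-796250 + 27515052032) = √27514255782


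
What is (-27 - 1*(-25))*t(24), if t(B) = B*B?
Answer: -1152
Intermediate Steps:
t(B) = B²
(-27 - 1*(-25))*t(24) = (-27 - 1*(-25))*24² = (-27 + 25)*576 = -2*576 = -1152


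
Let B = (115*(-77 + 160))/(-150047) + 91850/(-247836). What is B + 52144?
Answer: 969532649363239/18593524146 ≈ 52144.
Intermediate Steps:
B = -8073705785/18593524146 (B = (115*83)*(-1/150047) + 91850*(-1/247836) = 9545*(-1/150047) - 45925/123918 = -9545/150047 - 45925/123918 = -8073705785/18593524146 ≈ -0.43422)
B + 52144 = -8073705785/18593524146 + 52144 = 969532649363239/18593524146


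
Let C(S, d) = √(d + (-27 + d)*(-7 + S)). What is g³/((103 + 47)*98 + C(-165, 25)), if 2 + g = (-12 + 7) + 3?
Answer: -313600/72029877 + 64*√41/72029877 ≈ -0.0043481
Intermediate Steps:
g = -4 (g = -2 + ((-12 + 7) + 3) = -2 + (-5 + 3) = -2 - 2 = -4)
g³/((103 + 47)*98 + C(-165, 25)) = (-4)³/((103 + 47)*98 + √(189 - 27*(-165) - 6*25 - 165*25)) = -64/(150*98 + √(189 + 4455 - 150 - 4125)) = -64/(14700 + √369) = -64/(14700 + 3*√41)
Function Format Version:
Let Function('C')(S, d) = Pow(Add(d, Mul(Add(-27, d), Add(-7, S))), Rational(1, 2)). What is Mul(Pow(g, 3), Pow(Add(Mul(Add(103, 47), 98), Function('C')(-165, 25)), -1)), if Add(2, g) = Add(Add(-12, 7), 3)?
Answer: Add(Rational(-313600, 72029877), Mul(Rational(64, 72029877), Pow(41, Rational(1, 2)))) ≈ -0.0043481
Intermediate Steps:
g = -4 (g = Add(-2, Add(Add(-12, 7), 3)) = Add(-2, Add(-5, 3)) = Add(-2, -2) = -4)
Mul(Pow(g, 3), Pow(Add(Mul(Add(103, 47), 98), Function('C')(-165, 25)), -1)) = Mul(Pow(-4, 3), Pow(Add(Mul(Add(103, 47), 98), Pow(Add(189, Mul(-27, -165), Mul(-6, 25), Mul(-165, 25)), Rational(1, 2))), -1)) = Mul(-64, Pow(Add(Mul(150, 98), Pow(Add(189, 4455, -150, -4125), Rational(1, 2))), -1)) = Mul(-64, Pow(Add(14700, Pow(369, Rational(1, 2))), -1)) = Mul(-64, Pow(Add(14700, Mul(3, Pow(41, Rational(1, 2)))), -1))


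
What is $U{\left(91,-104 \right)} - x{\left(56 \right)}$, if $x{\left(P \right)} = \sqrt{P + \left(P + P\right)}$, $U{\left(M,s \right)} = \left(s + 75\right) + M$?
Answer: $62 - 2 \sqrt{42} \approx 49.039$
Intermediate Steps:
$U{\left(M,s \right)} = 75 + M + s$ ($U{\left(M,s \right)} = \left(75 + s\right) + M = 75 + M + s$)
$x{\left(P \right)} = \sqrt{3} \sqrt{P}$ ($x{\left(P \right)} = \sqrt{P + 2 P} = \sqrt{3 P} = \sqrt{3} \sqrt{P}$)
$U{\left(91,-104 \right)} - x{\left(56 \right)} = \left(75 + 91 - 104\right) - \sqrt{3} \sqrt{56} = 62 - \sqrt{3} \cdot 2 \sqrt{14} = 62 - 2 \sqrt{42}$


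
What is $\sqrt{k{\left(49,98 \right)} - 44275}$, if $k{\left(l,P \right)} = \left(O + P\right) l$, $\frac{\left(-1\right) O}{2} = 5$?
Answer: $i \sqrt{39963} \approx 199.91 i$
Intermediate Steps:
$O = -10$ ($O = \left(-2\right) 5 = -10$)
$k{\left(l,P \right)} = l \left(-10 + P\right)$ ($k{\left(l,P \right)} = \left(-10 + P\right) l = l \left(-10 + P\right)$)
$\sqrt{k{\left(49,98 \right)} - 44275} = \sqrt{49 \left(-10 + 98\right) - 44275} = \sqrt{49 \cdot 88 - 44275} = \sqrt{4312 - 44275} = \sqrt{-39963} = i \sqrt{39963}$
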